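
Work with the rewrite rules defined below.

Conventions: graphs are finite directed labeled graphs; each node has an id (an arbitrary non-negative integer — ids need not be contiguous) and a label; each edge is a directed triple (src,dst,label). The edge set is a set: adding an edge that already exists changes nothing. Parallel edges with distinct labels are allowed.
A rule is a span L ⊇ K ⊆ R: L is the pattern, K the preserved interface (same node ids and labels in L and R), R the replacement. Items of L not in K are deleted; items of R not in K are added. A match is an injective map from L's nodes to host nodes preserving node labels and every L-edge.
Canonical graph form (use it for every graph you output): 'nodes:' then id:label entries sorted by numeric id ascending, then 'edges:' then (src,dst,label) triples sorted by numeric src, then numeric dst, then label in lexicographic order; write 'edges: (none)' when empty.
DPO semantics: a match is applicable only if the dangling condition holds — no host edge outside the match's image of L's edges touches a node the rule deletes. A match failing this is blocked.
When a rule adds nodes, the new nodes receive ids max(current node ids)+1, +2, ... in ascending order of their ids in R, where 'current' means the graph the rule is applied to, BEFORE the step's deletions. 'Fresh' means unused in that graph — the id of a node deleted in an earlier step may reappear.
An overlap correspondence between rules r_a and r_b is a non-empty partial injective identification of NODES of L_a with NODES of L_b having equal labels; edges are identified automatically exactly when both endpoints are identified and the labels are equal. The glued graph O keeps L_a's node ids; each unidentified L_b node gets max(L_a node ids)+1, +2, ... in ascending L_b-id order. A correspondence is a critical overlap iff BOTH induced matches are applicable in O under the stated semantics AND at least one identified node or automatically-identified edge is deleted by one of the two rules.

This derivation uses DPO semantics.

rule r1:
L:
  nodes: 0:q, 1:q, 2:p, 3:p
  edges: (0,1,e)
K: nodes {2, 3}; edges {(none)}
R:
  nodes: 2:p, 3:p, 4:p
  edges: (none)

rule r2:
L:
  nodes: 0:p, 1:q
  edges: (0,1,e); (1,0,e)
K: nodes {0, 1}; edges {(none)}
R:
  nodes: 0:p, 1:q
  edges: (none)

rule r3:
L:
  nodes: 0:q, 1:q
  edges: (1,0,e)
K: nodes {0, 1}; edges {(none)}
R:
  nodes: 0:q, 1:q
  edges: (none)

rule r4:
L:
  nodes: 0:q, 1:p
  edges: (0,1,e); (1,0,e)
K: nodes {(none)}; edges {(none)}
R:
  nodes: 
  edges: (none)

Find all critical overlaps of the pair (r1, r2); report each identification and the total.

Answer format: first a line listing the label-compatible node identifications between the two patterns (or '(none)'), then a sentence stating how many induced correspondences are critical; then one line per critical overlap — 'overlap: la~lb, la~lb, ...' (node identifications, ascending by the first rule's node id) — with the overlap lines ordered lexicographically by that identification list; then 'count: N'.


label-compatible node identifications between L(r1) and L(r2): 0~1, 1~1, 2~0, 3~0
0 of the induced correspondences are critical overlaps of r1 and r2.
count: 0


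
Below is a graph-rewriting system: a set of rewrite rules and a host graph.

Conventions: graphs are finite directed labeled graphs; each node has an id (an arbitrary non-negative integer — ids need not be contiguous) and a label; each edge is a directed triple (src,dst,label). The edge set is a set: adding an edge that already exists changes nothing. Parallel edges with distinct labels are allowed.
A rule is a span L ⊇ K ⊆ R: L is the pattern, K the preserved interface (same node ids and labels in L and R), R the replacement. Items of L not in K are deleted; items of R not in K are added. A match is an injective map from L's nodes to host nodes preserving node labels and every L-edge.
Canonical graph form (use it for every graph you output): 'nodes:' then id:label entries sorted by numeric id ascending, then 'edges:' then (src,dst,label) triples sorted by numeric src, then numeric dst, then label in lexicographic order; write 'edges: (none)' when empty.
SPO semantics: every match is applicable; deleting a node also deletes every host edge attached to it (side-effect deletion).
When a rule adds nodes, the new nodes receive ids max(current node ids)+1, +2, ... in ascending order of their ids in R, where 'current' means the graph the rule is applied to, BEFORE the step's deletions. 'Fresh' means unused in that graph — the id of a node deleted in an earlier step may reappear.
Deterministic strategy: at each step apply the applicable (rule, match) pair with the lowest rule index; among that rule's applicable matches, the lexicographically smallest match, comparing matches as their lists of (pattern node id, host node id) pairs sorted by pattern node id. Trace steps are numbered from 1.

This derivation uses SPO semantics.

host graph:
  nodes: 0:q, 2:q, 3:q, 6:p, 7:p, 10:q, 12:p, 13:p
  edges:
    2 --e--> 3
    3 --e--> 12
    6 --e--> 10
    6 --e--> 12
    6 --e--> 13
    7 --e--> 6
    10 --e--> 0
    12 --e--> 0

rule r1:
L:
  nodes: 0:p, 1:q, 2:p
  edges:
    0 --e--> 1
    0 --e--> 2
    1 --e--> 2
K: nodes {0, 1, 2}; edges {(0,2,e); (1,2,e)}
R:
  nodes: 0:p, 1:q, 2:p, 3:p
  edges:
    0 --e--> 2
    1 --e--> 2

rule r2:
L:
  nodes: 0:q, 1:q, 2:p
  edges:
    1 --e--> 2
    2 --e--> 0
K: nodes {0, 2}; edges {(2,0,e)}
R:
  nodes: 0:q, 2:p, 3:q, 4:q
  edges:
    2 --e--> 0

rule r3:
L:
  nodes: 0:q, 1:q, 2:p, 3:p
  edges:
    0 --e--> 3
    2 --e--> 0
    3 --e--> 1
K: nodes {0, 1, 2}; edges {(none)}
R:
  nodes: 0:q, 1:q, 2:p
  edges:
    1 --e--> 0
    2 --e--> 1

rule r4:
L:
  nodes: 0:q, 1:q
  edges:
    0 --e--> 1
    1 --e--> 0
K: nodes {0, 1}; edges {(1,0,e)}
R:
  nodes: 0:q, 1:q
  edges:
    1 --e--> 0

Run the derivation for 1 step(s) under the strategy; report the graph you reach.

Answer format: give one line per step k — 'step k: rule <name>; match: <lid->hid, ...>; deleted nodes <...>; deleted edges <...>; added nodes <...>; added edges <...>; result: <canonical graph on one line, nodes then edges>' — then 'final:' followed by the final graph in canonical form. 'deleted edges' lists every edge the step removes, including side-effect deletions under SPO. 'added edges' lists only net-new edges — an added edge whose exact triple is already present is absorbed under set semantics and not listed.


step 1: rule r2; match: 0->0, 1->3, 2->12; deleted nodes 3; deleted edges (2,3,e); (3,12,e); added nodes 14, 15; added edges (none); result: nodes: 0:q, 2:q, 6:p, 7:p, 10:q, 12:p, 13:p, 14:q, 15:q edges: (6,10,e); (6,12,e); (6,13,e); (7,6,e); (10,0,e); (12,0,e)
final:
nodes: 0:q, 2:q, 6:p, 7:p, 10:q, 12:p, 13:p, 14:q, 15:q
edges: (6,10,e); (6,12,e); (6,13,e); (7,6,e); (10,0,e); (12,0,e)


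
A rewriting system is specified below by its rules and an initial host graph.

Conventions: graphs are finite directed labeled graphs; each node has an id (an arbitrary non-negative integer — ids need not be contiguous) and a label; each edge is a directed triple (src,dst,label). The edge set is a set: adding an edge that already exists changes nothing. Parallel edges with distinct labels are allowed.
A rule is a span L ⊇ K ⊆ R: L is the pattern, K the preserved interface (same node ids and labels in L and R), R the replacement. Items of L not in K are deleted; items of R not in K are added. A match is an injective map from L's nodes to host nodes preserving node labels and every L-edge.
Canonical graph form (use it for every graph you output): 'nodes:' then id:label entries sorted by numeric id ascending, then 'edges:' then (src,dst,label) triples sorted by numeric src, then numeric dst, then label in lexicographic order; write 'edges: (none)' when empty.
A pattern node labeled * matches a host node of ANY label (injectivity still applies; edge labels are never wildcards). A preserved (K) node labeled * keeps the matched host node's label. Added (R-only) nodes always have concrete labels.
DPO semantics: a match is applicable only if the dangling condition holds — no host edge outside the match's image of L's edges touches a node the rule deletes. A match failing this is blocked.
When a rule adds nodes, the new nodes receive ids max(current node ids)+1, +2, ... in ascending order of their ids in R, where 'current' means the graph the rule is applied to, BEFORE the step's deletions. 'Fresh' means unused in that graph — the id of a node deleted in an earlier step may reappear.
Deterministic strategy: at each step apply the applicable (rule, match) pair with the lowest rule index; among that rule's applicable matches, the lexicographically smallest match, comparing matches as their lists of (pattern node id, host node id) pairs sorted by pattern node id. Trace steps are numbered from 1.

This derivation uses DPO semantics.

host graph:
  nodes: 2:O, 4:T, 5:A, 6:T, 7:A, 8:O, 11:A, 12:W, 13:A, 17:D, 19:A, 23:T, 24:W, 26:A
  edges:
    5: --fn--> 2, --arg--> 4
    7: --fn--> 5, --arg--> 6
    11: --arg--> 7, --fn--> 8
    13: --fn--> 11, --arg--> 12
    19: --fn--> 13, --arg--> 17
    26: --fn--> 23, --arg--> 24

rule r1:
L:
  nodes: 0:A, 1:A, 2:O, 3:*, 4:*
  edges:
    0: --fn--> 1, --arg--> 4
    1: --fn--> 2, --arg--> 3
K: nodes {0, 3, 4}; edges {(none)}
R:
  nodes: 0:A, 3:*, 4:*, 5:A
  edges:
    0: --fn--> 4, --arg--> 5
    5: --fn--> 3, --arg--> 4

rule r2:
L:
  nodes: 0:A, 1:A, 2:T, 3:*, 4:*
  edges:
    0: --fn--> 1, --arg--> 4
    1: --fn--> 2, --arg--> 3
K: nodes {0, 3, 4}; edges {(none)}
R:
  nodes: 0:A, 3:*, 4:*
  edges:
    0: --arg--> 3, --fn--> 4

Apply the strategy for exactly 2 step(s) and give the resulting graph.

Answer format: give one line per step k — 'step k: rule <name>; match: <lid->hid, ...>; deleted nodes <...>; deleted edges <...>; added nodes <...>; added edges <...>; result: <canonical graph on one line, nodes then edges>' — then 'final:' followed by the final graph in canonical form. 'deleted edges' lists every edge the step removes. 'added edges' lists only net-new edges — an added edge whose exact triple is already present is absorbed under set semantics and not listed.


step 1: rule r1; match: 0->7, 1->5, 2->2, 3->4, 4->6; deleted nodes 2, 5; deleted edges (5,2,fn); (5,4,arg); (7,5,fn); (7,6,arg); added nodes 27; added edges (7,6,fn); (7,27,arg); (27,4,fn); (27,6,arg); result: nodes: 4:T, 6:T, 7:A, 8:O, 11:A, 12:W, 13:A, 17:D, 19:A, 23:T, 24:W, 26:A, 27:A edges: (7,6,fn); (7,27,arg); (11,7,arg); (11,8,fn); (13,11,fn); (13,12,arg); (19,13,fn); (19,17,arg); (26,23,fn); (26,24,arg); (27,4,fn); (27,6,arg)
step 2: rule r1; match: 0->13, 1->11, 2->8, 3->7, 4->12; deleted nodes 8, 11; deleted edges (11,7,arg); (11,8,fn); (13,11,fn); (13,12,arg); added nodes 28; added edges (13,12,fn); (13,28,arg); (28,7,fn); (28,12,arg); result: nodes: 4:T, 6:T, 7:A, 12:W, 13:A, 17:D, 19:A, 23:T, 24:W, 26:A, 27:A, 28:A edges: (7,6,fn); (7,27,arg); (13,12,fn); (13,28,arg); (19,13,fn); (19,17,arg); (26,23,fn); (26,24,arg); (27,4,fn); (27,6,arg); (28,7,fn); (28,12,arg)
final:
nodes: 4:T, 6:T, 7:A, 12:W, 13:A, 17:D, 19:A, 23:T, 24:W, 26:A, 27:A, 28:A
edges: (7,6,fn); (7,27,arg); (13,12,fn); (13,28,arg); (19,13,fn); (19,17,arg); (26,23,fn); (26,24,arg); (27,4,fn); (27,6,arg); (28,7,fn); (28,12,arg)


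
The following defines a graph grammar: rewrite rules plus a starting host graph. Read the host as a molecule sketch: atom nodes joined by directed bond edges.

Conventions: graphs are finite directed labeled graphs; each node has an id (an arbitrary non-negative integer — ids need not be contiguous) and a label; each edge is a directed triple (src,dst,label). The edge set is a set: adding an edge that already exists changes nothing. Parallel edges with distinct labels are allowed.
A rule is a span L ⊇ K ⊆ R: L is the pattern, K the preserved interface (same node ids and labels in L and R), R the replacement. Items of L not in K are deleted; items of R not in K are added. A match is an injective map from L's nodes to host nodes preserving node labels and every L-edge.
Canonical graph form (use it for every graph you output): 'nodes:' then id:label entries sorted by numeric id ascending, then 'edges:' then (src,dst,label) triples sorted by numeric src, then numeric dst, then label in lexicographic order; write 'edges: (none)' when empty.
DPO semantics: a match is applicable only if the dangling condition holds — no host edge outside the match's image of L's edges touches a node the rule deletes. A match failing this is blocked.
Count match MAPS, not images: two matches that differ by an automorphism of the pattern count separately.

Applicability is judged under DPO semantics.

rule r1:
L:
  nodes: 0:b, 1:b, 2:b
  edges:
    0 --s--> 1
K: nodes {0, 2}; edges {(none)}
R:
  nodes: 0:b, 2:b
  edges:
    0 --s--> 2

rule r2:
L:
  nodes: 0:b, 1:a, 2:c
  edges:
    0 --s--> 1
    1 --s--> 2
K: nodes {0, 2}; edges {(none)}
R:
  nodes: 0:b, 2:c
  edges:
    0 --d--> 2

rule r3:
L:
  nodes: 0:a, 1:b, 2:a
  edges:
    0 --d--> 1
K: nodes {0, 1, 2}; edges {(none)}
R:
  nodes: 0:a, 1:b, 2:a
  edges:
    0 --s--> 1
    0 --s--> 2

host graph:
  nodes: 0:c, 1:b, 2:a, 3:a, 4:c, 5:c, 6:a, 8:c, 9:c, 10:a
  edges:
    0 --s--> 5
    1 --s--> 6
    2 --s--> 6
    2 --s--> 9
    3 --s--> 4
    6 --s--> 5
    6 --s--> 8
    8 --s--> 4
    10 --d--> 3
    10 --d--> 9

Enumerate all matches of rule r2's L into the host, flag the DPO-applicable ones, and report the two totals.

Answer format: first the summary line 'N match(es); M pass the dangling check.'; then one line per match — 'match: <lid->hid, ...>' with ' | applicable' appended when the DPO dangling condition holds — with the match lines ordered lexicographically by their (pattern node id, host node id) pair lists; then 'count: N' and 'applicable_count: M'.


2 match(es); 0 pass the dangling check.
match: 0->1, 1->6, 2->5
match: 0->1, 1->6, 2->8
count: 2
applicable_count: 0


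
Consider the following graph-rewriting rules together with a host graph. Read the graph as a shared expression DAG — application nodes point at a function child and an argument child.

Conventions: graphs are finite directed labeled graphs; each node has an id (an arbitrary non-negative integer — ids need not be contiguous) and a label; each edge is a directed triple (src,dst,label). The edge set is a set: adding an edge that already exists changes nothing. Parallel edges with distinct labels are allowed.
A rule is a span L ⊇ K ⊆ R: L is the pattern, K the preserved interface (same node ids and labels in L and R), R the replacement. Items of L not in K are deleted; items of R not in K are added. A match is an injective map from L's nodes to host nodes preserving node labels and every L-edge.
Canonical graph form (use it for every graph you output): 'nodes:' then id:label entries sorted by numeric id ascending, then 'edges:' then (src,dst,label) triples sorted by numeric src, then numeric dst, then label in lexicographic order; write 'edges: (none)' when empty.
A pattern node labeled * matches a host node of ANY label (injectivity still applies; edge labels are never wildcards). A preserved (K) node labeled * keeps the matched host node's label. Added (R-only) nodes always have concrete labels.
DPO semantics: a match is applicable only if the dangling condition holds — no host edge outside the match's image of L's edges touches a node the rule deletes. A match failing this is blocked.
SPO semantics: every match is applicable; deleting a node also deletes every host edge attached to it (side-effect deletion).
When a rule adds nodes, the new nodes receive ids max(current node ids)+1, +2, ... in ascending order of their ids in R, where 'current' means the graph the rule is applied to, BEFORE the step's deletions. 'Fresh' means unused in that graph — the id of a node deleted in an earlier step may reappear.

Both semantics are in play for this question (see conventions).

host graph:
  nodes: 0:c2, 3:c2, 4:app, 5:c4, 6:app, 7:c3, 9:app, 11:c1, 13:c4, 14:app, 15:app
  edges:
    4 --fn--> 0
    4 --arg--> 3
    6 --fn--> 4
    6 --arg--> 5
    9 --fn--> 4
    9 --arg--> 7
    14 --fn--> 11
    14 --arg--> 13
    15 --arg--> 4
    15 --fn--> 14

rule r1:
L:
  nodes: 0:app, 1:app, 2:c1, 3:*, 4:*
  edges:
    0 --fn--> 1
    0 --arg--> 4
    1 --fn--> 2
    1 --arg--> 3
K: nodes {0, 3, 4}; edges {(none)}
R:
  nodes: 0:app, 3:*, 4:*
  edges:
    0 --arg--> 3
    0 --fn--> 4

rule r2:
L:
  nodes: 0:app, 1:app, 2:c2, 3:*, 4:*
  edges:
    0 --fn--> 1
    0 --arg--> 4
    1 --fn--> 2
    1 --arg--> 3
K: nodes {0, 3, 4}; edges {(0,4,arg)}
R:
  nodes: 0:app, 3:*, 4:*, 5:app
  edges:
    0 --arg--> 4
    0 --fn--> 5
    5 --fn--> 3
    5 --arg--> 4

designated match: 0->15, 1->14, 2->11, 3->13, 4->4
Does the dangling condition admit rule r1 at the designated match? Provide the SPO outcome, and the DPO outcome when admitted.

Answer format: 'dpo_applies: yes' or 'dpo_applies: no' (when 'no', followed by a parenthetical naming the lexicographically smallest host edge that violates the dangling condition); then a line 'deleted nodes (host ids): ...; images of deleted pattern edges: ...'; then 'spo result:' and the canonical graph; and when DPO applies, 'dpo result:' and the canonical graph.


dpo_applies: yes
deleted nodes (host ids): 11, 14; images of deleted pattern edges: (14,11,fn); (14,13,arg); (15,4,arg); (15,14,fn)
spo result:
nodes: 0:c2, 3:c2, 4:app, 5:c4, 6:app, 7:c3, 9:app, 13:c4, 15:app
edges: (4,0,fn); (4,3,arg); (6,4,fn); (6,5,arg); (9,4,fn); (9,7,arg); (15,4,fn); (15,13,arg)
dpo result:
nodes: 0:c2, 3:c2, 4:app, 5:c4, 6:app, 7:c3, 9:app, 13:c4, 15:app
edges: (4,0,fn); (4,3,arg); (6,4,fn); (6,5,arg); (9,4,fn); (9,7,arg); (15,4,fn); (15,13,arg)


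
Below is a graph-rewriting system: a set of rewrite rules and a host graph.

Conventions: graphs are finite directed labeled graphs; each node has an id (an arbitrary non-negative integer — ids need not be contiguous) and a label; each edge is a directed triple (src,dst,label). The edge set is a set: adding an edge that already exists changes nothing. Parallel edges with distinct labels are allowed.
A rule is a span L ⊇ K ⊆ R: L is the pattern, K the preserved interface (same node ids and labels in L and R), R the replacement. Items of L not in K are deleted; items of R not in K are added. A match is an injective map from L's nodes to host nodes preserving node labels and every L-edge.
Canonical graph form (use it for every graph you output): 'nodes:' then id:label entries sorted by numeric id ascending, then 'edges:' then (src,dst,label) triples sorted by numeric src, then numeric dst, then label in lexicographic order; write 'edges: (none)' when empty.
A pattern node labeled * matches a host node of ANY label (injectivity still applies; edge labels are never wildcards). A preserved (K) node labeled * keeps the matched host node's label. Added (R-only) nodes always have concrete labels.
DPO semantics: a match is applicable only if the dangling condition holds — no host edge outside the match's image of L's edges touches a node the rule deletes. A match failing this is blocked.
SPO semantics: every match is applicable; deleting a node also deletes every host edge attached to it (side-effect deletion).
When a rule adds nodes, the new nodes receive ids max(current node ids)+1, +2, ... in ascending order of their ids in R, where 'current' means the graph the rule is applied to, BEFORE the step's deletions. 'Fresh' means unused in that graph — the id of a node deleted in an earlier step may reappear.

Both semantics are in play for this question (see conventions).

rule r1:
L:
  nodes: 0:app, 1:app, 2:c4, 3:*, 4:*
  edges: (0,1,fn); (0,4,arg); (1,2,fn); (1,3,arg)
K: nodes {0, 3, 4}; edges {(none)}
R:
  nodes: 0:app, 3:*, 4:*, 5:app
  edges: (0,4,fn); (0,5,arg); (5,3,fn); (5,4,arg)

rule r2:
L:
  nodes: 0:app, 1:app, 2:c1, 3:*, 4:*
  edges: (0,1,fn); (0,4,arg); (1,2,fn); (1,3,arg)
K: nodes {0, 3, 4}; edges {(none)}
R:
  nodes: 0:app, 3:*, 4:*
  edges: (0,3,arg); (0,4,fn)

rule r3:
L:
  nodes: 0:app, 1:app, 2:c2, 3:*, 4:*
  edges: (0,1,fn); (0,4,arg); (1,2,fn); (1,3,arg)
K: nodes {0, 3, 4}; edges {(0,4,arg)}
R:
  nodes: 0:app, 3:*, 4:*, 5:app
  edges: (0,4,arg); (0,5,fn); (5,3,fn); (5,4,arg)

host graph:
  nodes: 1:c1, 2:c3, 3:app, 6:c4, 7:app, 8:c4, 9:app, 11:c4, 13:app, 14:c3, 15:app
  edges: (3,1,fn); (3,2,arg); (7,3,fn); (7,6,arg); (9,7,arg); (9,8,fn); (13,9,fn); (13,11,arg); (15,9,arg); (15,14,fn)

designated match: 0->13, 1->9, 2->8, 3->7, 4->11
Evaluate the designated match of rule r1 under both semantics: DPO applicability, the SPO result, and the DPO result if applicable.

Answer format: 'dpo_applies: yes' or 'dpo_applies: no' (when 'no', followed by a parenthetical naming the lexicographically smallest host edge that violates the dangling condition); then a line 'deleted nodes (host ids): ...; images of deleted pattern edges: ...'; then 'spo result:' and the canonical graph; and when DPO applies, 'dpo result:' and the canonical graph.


dpo_applies: no
(the rule deletes node 9, which keeps host edge (15,9,arg) outside the match image — the dangling condition fails, DPO blocks; SPO proceeds and side-deletes such edges)
deleted nodes (host ids): 8, 9; images of deleted pattern edges: (9,7,arg); (9,8,fn); (13,9,fn); (13,11,arg)
spo result:
nodes: 1:c1, 2:c3, 3:app, 6:c4, 7:app, 11:c4, 13:app, 14:c3, 15:app, 16:app
edges: (3,1,fn); (3,2,arg); (7,3,fn); (7,6,arg); (13,11,fn); (13,16,arg); (15,14,fn); (16,7,fn); (16,11,arg)


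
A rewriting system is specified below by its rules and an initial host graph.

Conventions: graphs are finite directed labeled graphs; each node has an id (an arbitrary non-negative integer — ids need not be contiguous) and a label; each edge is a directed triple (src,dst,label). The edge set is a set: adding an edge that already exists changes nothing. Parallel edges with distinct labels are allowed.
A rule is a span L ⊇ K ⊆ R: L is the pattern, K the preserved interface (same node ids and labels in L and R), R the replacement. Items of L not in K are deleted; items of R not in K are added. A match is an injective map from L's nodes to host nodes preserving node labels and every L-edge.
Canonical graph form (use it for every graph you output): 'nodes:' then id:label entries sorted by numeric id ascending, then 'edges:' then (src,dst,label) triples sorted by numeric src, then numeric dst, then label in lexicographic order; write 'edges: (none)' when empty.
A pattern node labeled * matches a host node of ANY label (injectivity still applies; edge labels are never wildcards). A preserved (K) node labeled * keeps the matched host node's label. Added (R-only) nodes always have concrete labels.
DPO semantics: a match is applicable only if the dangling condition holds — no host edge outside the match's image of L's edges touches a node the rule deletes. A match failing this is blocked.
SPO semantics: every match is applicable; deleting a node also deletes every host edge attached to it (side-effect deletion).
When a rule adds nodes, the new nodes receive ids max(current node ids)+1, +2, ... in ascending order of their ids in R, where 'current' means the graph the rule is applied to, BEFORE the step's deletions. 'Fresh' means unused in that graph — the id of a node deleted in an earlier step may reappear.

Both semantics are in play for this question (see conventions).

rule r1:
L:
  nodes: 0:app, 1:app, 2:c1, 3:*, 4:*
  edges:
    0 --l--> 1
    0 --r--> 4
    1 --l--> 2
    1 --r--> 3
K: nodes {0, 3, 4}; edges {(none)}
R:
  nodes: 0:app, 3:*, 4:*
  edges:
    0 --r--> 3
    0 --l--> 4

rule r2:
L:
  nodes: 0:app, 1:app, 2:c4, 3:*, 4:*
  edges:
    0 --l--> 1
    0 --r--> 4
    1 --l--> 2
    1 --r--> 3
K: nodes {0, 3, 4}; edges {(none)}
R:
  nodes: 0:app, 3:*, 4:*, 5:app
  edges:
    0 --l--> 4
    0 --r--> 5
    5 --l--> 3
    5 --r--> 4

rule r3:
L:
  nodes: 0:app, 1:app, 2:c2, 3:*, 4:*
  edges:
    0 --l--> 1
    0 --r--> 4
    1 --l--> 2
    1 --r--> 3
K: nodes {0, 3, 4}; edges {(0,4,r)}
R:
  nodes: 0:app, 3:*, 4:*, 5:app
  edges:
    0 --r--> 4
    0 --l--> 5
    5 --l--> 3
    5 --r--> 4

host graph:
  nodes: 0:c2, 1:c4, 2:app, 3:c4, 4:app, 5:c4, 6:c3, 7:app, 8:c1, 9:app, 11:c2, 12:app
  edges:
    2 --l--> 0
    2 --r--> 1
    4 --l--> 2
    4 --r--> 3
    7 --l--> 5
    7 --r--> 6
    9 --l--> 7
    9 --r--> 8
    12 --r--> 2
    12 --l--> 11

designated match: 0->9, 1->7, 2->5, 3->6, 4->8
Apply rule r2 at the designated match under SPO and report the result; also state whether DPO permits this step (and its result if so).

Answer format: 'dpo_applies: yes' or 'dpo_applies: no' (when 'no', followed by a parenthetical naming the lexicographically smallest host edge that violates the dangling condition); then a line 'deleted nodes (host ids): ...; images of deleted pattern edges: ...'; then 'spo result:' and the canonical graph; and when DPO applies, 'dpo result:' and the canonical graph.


dpo_applies: yes
deleted nodes (host ids): 5, 7; images of deleted pattern edges: (7,5,l); (7,6,r); (9,7,l); (9,8,r)
spo result:
nodes: 0:c2, 1:c4, 2:app, 3:c4, 4:app, 6:c3, 8:c1, 9:app, 11:c2, 12:app, 13:app
edges: (2,0,l); (2,1,r); (4,2,l); (4,3,r); (9,8,l); (9,13,r); (12,2,r); (12,11,l); (13,6,l); (13,8,r)
dpo result:
nodes: 0:c2, 1:c4, 2:app, 3:c4, 4:app, 6:c3, 8:c1, 9:app, 11:c2, 12:app, 13:app
edges: (2,0,l); (2,1,r); (4,2,l); (4,3,r); (9,8,l); (9,13,r); (12,2,r); (12,11,l); (13,6,l); (13,8,r)


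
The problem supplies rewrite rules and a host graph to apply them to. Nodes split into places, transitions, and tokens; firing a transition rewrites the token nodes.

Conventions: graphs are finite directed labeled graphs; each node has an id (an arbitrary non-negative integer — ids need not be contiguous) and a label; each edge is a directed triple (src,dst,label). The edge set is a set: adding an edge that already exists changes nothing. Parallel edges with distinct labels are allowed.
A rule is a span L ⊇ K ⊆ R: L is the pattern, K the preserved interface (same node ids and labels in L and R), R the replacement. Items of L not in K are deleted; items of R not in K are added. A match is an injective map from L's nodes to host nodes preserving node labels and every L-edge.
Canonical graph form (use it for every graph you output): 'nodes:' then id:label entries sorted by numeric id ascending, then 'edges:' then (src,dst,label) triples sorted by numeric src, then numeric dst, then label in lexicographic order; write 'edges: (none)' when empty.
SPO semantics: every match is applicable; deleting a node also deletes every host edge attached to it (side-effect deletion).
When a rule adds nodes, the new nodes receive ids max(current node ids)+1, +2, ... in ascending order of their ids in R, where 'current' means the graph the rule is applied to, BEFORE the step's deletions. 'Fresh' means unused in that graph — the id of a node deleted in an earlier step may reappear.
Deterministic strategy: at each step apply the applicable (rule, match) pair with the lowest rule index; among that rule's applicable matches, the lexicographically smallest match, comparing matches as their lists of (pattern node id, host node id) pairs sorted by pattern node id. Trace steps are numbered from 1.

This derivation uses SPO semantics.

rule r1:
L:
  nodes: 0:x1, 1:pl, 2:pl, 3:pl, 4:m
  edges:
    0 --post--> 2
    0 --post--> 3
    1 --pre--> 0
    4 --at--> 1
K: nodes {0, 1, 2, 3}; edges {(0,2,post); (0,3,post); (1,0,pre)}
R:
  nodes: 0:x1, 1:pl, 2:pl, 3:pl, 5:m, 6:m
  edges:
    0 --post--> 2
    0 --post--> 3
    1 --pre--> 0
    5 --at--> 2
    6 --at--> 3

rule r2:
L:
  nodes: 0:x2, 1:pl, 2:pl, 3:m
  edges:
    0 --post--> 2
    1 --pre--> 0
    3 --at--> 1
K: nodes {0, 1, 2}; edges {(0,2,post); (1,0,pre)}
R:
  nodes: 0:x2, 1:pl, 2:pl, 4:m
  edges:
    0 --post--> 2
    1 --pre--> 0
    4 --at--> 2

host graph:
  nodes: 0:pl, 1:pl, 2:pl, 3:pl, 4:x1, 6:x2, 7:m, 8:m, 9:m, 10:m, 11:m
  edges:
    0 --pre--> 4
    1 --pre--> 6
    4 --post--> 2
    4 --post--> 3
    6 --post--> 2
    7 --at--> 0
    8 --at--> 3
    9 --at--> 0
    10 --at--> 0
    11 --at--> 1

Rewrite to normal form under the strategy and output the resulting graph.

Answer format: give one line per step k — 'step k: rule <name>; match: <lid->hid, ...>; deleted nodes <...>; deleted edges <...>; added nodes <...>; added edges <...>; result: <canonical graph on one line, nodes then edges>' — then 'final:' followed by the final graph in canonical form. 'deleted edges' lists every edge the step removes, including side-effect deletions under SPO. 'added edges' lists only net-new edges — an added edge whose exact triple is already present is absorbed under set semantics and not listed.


step 1: rule r1; match: 0->4, 1->0, 2->2, 3->3, 4->7; deleted nodes 7; deleted edges (7,0,at); added nodes 12, 13; added edges (12,2,at); (13,3,at); result: nodes: 0:pl, 1:pl, 2:pl, 3:pl, 4:x1, 6:x2, 8:m, 9:m, 10:m, 11:m, 12:m, 13:m edges: (0,4,pre); (1,6,pre); (4,2,post); (4,3,post); (6,2,post); (8,3,at); (9,0,at); (10,0,at); (11,1,at); (12,2,at); (13,3,at)
step 2: rule r1; match: 0->4, 1->0, 2->2, 3->3, 4->9; deleted nodes 9; deleted edges (9,0,at); added nodes 14, 15; added edges (14,2,at); (15,3,at); result: nodes: 0:pl, 1:pl, 2:pl, 3:pl, 4:x1, 6:x2, 8:m, 10:m, 11:m, 12:m, 13:m, 14:m, 15:m edges: (0,4,pre); (1,6,pre); (4,2,post); (4,3,post); (6,2,post); (8,3,at); (10,0,at); (11,1,at); (12,2,at); (13,3,at); (14,2,at); (15,3,at)
step 3: rule r1; match: 0->4, 1->0, 2->2, 3->3, 4->10; deleted nodes 10; deleted edges (10,0,at); added nodes 16, 17; added edges (16,2,at); (17,3,at); result: nodes: 0:pl, 1:pl, 2:pl, 3:pl, 4:x1, 6:x2, 8:m, 11:m, 12:m, 13:m, 14:m, 15:m, 16:m, 17:m edges: (0,4,pre); (1,6,pre); (4,2,post); (4,3,post); (6,2,post); (8,3,at); (11,1,at); (12,2,at); (13,3,at); (14,2,at); (15,3,at); (16,2,at); (17,3,at)
step 4: rule r2; match: 0->6, 1->1, 2->2, 3->11; deleted nodes 11; deleted edges (11,1,at); added nodes 18; added edges (18,2,at); result: nodes: 0:pl, 1:pl, 2:pl, 3:pl, 4:x1, 6:x2, 8:m, 12:m, 13:m, 14:m, 15:m, 16:m, 17:m, 18:m edges: (0,4,pre); (1,6,pre); (4,2,post); (4,3,post); (6,2,post); (8,3,at); (12,2,at); (13,3,at); (14,2,at); (15,3,at); (16,2,at); (17,3,at); (18,2,at)
final:
nodes: 0:pl, 1:pl, 2:pl, 3:pl, 4:x1, 6:x2, 8:m, 12:m, 13:m, 14:m, 15:m, 16:m, 17:m, 18:m
edges: (0,4,pre); (1,6,pre); (4,2,post); (4,3,post); (6,2,post); (8,3,at); (12,2,at); (13,3,at); (14,2,at); (15,3,at); (16,2,at); (17,3,at); (18,2,at)


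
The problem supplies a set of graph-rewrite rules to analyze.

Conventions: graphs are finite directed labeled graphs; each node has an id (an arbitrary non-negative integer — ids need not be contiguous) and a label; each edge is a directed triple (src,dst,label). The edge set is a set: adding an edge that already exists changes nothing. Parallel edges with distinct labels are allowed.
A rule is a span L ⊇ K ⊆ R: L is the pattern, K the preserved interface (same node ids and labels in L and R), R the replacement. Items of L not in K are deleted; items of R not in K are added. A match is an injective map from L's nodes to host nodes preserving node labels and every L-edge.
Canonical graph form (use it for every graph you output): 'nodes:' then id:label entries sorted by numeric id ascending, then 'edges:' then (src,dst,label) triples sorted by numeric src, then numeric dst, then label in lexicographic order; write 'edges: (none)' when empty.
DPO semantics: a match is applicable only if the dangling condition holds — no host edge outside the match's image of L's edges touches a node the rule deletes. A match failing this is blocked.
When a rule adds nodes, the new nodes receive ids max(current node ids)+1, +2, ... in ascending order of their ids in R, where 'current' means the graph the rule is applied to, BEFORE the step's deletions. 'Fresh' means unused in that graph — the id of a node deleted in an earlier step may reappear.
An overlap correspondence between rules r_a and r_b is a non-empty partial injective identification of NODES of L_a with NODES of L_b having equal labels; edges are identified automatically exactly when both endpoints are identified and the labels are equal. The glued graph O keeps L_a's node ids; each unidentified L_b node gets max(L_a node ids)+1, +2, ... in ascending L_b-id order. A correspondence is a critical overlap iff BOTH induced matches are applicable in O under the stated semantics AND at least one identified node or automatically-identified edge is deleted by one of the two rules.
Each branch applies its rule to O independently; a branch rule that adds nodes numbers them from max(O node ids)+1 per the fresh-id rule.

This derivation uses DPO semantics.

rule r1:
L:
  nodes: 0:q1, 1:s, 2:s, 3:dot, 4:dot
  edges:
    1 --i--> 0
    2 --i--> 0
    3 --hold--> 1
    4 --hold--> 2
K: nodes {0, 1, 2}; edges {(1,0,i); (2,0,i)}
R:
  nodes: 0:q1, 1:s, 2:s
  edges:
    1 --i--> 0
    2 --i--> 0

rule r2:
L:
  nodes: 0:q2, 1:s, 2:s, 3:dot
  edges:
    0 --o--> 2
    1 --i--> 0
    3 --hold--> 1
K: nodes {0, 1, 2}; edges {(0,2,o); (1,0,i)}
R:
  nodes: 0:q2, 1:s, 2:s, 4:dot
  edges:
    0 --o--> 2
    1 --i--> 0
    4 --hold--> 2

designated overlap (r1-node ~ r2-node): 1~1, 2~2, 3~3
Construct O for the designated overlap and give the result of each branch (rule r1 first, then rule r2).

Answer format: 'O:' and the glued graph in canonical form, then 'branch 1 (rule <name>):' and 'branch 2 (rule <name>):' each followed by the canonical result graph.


O:
nodes: 0:q1, 1:s, 2:s, 3:dot, 4:dot, 5:q2
edges: (1,0,i); (1,5,i); (2,0,i); (3,1,hold); (4,2,hold); (5,2,o)
branch 1 (rule r1):
nodes: 0:q1, 1:s, 2:s, 5:q2
edges: (1,0,i); (1,5,i); (2,0,i); (5,2,o)
branch 2 (rule r2):
nodes: 0:q1, 1:s, 2:s, 4:dot, 5:q2, 6:dot
edges: (1,0,i); (1,5,i); (2,0,i); (4,2,hold); (5,2,o); (6,2,hold)


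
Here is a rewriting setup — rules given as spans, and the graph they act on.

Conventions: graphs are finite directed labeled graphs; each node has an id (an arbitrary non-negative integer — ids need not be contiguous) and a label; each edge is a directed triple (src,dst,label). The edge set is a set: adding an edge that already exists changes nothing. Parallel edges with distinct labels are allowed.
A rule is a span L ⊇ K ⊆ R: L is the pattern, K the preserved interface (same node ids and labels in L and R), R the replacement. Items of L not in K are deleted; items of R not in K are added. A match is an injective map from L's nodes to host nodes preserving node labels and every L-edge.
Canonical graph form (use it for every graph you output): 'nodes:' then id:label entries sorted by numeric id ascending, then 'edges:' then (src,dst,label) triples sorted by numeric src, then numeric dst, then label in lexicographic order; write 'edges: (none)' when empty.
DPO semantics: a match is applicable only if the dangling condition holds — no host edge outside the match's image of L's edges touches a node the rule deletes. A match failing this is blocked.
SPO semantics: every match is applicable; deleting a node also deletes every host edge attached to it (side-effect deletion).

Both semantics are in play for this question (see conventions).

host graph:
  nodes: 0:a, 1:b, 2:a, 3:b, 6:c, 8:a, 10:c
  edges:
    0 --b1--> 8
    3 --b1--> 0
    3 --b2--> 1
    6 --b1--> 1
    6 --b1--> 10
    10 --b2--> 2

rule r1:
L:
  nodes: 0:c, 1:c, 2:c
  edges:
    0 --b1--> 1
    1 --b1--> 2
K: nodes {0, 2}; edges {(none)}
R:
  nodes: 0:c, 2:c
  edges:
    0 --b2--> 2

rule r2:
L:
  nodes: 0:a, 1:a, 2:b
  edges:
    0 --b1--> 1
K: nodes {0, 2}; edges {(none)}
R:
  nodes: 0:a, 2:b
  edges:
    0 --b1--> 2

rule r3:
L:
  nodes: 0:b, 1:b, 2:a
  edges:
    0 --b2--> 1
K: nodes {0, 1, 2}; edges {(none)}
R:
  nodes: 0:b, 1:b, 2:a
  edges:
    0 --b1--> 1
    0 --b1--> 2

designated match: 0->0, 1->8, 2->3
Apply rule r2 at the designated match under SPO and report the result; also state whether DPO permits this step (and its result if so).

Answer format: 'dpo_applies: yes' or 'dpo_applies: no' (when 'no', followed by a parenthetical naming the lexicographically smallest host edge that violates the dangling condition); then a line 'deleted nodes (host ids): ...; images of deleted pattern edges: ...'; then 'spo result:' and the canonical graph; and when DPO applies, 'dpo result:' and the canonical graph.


dpo_applies: yes
deleted nodes (host ids): 8; images of deleted pattern edges: (0,8,b1)
spo result:
nodes: 0:a, 1:b, 2:a, 3:b, 6:c, 10:c
edges: (0,3,b1); (3,0,b1); (3,1,b2); (6,1,b1); (6,10,b1); (10,2,b2)
dpo result:
nodes: 0:a, 1:b, 2:a, 3:b, 6:c, 10:c
edges: (0,3,b1); (3,0,b1); (3,1,b2); (6,1,b1); (6,10,b1); (10,2,b2)


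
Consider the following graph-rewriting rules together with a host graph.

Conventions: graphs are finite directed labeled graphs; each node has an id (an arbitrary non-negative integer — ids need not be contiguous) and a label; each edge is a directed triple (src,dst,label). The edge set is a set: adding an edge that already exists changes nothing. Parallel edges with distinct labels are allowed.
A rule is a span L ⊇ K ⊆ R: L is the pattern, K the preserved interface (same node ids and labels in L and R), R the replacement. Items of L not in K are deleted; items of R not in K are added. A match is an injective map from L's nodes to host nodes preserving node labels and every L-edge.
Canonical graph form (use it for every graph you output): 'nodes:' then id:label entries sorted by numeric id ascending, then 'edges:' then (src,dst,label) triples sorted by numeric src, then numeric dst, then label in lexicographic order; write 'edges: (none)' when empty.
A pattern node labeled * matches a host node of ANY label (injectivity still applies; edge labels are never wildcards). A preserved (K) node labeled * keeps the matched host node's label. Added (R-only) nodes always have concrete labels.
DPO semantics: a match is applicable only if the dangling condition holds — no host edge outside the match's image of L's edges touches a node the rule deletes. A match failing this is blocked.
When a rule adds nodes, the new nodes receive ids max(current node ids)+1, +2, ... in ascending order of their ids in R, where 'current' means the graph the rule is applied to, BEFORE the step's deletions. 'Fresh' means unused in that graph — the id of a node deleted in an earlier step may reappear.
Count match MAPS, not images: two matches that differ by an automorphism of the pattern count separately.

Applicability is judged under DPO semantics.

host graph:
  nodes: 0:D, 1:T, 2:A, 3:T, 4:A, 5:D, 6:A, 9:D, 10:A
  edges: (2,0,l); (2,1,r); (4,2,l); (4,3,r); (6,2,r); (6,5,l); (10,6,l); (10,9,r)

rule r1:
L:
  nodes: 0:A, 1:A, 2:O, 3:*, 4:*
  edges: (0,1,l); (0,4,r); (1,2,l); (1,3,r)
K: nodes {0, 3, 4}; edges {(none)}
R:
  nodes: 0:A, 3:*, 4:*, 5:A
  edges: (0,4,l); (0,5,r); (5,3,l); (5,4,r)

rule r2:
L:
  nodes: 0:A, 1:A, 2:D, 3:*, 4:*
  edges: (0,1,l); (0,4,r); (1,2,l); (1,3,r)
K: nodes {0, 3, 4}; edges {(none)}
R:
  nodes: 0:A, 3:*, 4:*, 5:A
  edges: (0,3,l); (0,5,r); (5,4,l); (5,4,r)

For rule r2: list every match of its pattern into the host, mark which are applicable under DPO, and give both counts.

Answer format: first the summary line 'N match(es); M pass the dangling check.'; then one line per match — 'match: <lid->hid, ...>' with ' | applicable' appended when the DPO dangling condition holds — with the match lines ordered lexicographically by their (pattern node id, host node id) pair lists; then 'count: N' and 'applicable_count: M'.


2 match(es); 1 pass the dangling check.
match: 0->4, 1->2, 2->0, 3->1, 4->3
match: 0->10, 1->6, 2->5, 3->2, 4->9 | applicable
count: 2
applicable_count: 1


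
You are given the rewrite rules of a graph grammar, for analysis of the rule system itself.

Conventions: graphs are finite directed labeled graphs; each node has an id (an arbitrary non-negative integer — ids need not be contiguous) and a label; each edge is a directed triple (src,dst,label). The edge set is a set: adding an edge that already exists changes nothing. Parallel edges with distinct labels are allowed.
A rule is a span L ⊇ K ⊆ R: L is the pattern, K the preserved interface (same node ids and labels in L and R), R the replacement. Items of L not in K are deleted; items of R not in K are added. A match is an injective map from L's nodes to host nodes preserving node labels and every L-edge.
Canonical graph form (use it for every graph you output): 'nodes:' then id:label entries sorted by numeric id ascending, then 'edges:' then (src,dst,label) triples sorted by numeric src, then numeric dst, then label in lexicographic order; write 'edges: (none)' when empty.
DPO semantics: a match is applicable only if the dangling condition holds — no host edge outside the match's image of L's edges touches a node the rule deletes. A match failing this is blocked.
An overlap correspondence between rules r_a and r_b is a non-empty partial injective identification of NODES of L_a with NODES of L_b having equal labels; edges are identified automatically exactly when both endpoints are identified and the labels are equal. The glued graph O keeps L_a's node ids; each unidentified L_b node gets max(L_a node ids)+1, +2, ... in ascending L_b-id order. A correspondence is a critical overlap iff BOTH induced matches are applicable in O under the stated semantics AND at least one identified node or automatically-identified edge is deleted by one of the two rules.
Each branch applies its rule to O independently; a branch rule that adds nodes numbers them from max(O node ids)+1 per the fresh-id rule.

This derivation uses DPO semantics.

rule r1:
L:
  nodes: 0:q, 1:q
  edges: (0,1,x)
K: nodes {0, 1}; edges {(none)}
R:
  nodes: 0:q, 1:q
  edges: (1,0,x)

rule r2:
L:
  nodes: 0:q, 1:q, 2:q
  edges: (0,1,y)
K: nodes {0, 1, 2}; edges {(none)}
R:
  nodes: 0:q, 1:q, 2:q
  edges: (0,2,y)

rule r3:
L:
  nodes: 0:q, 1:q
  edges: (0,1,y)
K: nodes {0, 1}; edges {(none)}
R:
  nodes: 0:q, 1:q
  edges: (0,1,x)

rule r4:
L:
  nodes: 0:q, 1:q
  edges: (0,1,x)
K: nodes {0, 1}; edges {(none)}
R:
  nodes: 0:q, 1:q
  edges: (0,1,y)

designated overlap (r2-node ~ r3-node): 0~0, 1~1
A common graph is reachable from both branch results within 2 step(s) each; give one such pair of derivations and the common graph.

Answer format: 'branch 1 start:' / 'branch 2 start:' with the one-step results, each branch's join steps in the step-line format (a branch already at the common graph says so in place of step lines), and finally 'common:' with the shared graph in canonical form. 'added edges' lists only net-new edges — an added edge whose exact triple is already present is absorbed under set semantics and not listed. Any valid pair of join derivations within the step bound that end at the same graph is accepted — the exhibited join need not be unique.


branch 1 start:
nodes: 0:q, 1:q, 2:q
edges: (0,2,y)
branch 2 start:
nodes: 0:q, 1:q, 2:q
edges: (0,1,x)
branch 1 step 1: rule r2; match: 0->0, 1->2, 2->1; deleted nodes (none); deleted edges (0,2,y); added nodes (none); added edges (0,1,y); result: nodes: 0:q, 1:q, 2:q edges: (0,1,y)
branch 2 step 1: rule r4; match: 0->0, 1->1; deleted nodes (none); deleted edges (0,1,x); added nodes (none); added edges (0,1,y); result: nodes: 0:q, 1:q, 2:q edges: (0,1,y)
common:
nodes: 0:q, 1:q, 2:q
edges: (0,1,y)
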